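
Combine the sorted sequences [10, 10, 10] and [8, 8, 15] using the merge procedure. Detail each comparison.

Merging process:

Compare 10 vs 8: take 8 from right. Merged: [8]
Compare 10 vs 8: take 8 from right. Merged: [8, 8]
Compare 10 vs 15: take 10 from left. Merged: [8, 8, 10]
Compare 10 vs 15: take 10 from left. Merged: [8, 8, 10, 10]
Compare 10 vs 15: take 10 from left. Merged: [8, 8, 10, 10, 10]
Append remaining from right: [15]. Merged: [8, 8, 10, 10, 10, 15]

Final merged array: [8, 8, 10, 10, 10, 15]
Total comparisons: 5

The merged array is [8, 8, 10, 10, 10, 15], requiring 5 comparisons. The merge step runs in O(n) time where n is the total number of elements.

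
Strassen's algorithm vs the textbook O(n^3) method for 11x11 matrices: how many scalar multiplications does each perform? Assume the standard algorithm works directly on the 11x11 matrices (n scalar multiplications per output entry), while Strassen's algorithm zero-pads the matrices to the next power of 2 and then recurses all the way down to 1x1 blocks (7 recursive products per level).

Matrix multiplication for 11x11 matrices:

Strassen's algorithm requires power-of-2 dimensions. Pad 11x11 to 16x16 (next power of 2).

Standard algorithm: 11^3 = 1331 multiplications
Strassen's algorithm: 7^(log2(16)) = 7^4 = 2401 multiplications
Difference: 1331 - 2401 = -1070 (Strassen uses MORE here due to padding overhead — for small or just-over-power-of-2 n, padding can outweigh the per-level savings)

Standard: 1331 multiplications (11^3). Strassen: 2401 multiplications (7^4, after padding to 16x16). Strassen reduces 8 recursive multiplications to 7 at each level.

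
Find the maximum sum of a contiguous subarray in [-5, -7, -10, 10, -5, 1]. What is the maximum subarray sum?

Using Kadane's algorithm on [-5, -7, -10, 10, -5, 1]:

Scanning through the array:
Position 1 (value -7): max_ending_here = -7, max_so_far = -5
Position 2 (value -10): max_ending_here = -10, max_so_far = -5
Position 3 (value 10): max_ending_here = 10, max_so_far = 10
Position 4 (value -5): max_ending_here = 5, max_so_far = 10
Position 5 (value 1): max_ending_here = 6, max_so_far = 10

Maximum subarray: [10]
Maximum sum: 10

The maximum subarray is [10] with sum 10. This subarray runs from index 3 to index 3.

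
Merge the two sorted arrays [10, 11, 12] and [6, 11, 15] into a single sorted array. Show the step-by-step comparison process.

Merging process:

Compare 10 vs 6: take 6 from right. Merged: [6]
Compare 10 vs 11: take 10 from left. Merged: [6, 10]
Compare 11 vs 11: take 11 from left. Merged: [6, 10, 11]
Compare 12 vs 11: take 11 from right. Merged: [6, 10, 11, 11]
Compare 12 vs 15: take 12 from left. Merged: [6, 10, 11, 11, 12]
Append remaining from right: [15]. Merged: [6, 10, 11, 11, 12, 15]

Final merged array: [6, 10, 11, 11, 12, 15]
Total comparisons: 5

The merged array is [6, 10, 11, 11, 12, 15], requiring 5 comparisons. The merge step runs in O(n) time where n is the total number of elements.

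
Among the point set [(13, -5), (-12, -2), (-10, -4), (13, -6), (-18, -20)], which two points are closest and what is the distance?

Computing all pairwise distances among 5 points:

d((13, -5), (-12, -2)) = 25.1794
d((13, -5), (-10, -4)) = 23.0217
d((13, -5), (13, -6)) = 1.0 <-- minimum
d((13, -5), (-18, -20)) = 34.4384
d((-12, -2), (-10, -4)) = 2.8284
d((-12, -2), (13, -6)) = 25.318
d((-12, -2), (-18, -20)) = 18.9737
d((-10, -4), (13, -6)) = 23.0868
d((-10, -4), (-18, -20)) = 17.8885
d((13, -6), (-18, -20)) = 34.0147

Closest pair: (13, -5) and (13, -6) with distance 1.0

The closest pair is (13, -5) and (13, -6) with Euclidean distance 1.0. For 5 points, brute-force pairwise comparison is shown above. For large n, the divide-and-conquer algorithm (sort by x, recurse on halves, check the dividing strip) achieves O(n log n).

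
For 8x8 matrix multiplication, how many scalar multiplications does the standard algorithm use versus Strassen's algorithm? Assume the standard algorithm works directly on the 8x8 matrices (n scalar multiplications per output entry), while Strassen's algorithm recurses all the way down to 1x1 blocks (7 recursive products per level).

Matrix multiplication for 8x8 matrices:

Standard algorithm: 8^3 = 512 multiplications
Strassen's algorithm: 7^(log2(8)) = 7^3 = 343 multiplications
Savings: 512 - 343 = 169 multiplications

Standard: 512 multiplications (8^3). Strassen: 343 multiplications (7^3). Strassen reduces 8 recursive multiplications to 7 at each level.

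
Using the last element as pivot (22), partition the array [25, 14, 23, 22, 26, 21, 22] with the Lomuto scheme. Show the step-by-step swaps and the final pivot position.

Lomuto partition with pivot = 22:

Initial array: [25, 14, 23, 22, 26, 21, 22]

arr[0]=25 > 22: no swap
arr[1]=14 <= 22: swap with position 0, array becomes [14, 25, 23, 22, 26, 21, 22]
arr[2]=23 > 22: no swap
arr[3]=22 <= 22: swap with position 1, array becomes [14, 22, 23, 25, 26, 21, 22]
arr[4]=26 > 22: no swap
arr[5]=21 <= 22: swap with position 2, array becomes [14, 22, 21, 25, 26, 23, 22]

Place pivot at position 3: [14, 22, 21, 22, 26, 23, 25]
Pivot position: 3

After partitioning with pivot 22, the array becomes [14, 22, 21, 22, 26, 23, 25]. The pivot is placed at index 3. All elements to the left of the pivot are <= 22, and all elements to the right are > 22.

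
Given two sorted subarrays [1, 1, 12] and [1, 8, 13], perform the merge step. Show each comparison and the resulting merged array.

Merging process:

Compare 1 vs 1: take 1 from left. Merged: [1]
Compare 1 vs 1: take 1 from left. Merged: [1, 1]
Compare 12 vs 1: take 1 from right. Merged: [1, 1, 1]
Compare 12 vs 8: take 8 from right. Merged: [1, 1, 1, 8]
Compare 12 vs 13: take 12 from left. Merged: [1, 1, 1, 8, 12]
Append remaining from right: [13]. Merged: [1, 1, 1, 8, 12, 13]

Final merged array: [1, 1, 1, 8, 12, 13]
Total comparisons: 5

The merged array is [1, 1, 1, 8, 12, 13], requiring 5 comparisons. The merge step runs in O(n) time where n is the total number of elements.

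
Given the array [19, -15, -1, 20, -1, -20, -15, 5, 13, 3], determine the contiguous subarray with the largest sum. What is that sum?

Using Kadane's algorithm on [19, -15, -1, 20, -1, -20, -15, 5, 13, 3]:

Scanning through the array:
Position 1 (value -15): max_ending_here = 4, max_so_far = 19
Position 2 (value -1): max_ending_here = 3, max_so_far = 19
Position 3 (value 20): max_ending_here = 23, max_so_far = 23
Position 4 (value -1): max_ending_here = 22, max_so_far = 23
Position 5 (value -20): max_ending_here = 2, max_so_far = 23
Position 6 (value -15): max_ending_here = -13, max_so_far = 23
Position 7 (value 5): max_ending_here = 5, max_so_far = 23
Position 8 (value 13): max_ending_here = 18, max_so_far = 23
Position 9 (value 3): max_ending_here = 21, max_so_far = 23

Maximum subarray: [19, -15, -1, 20]
Maximum sum: 23

The maximum subarray is [19, -15, -1, 20] with sum 23. This subarray runs from index 0 to index 3.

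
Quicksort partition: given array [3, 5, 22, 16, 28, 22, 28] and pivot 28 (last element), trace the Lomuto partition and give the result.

Lomuto partition with pivot = 28:

Initial array: [3, 5, 22, 16, 28, 22, 28]

arr[0]=3 <= 28: swap with position 0, array becomes [3, 5, 22, 16, 28, 22, 28]
arr[1]=5 <= 28: swap with position 1, array becomes [3, 5, 22, 16, 28, 22, 28]
arr[2]=22 <= 28: swap with position 2, array becomes [3, 5, 22, 16, 28, 22, 28]
arr[3]=16 <= 28: swap with position 3, array becomes [3, 5, 22, 16, 28, 22, 28]
arr[4]=28 <= 28: swap with position 4, array becomes [3, 5, 22, 16, 28, 22, 28]
arr[5]=22 <= 28: swap with position 5, array becomes [3, 5, 22, 16, 28, 22, 28]

Place pivot at position 6: [3, 5, 22, 16, 28, 22, 28]
Pivot position: 6

After partitioning with pivot 28, the array becomes [3, 5, 22, 16, 28, 22, 28]. The pivot is placed at index 6. All elements to the left of the pivot are <= 28, and all elements to the right are > 28.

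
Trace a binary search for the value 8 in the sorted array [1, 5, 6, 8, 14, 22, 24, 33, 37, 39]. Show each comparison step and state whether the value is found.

Binary search for 8 in [1, 5, 6, 8, 14, 22, 24, 33, 37, 39]:

lo=0, hi=9, mid=4, arr[mid]=14 -> 14 > 8, search left half
lo=0, hi=3, mid=1, arr[mid]=5 -> 5 < 8, search right half
lo=2, hi=3, mid=2, arr[mid]=6 -> 6 < 8, search right half
lo=3, hi=3, mid=3, arr[mid]=8 -> Found target at index 3!

Binary search finds 8 at index 3 after 4 comparisons. The search repeatedly halves the search space by comparing with the middle element.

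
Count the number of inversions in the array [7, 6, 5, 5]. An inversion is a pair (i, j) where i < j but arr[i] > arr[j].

Finding inversions in [7, 6, 5, 5]:

(0, 1): arr[0]=7 > arr[1]=6
(0, 2): arr[0]=7 > arr[2]=5
(0, 3): arr[0]=7 > arr[3]=5
(1, 2): arr[1]=6 > arr[2]=5
(1, 3): arr[1]=6 > arr[3]=5

Total inversions: 5

The array has 5 inversion(s): (0,1), (0,2), (0,3), (1,2), (1,3). Each pair (i,j) satisfies i < j and arr[i] > arr[j].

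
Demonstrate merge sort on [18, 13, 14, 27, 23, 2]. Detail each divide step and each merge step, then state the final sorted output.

Merge sort trace:

Split: [18, 13, 14, 27, 23, 2] -> [18, 13, 14] and [27, 23, 2]
  Split: [18, 13, 14] -> [18] and [13, 14]
    Split: [13, 14] -> [13] and [14]
    Merge: [13] + [14] -> [13, 14]
  Merge: [18] + [13, 14] -> [13, 14, 18]
  Split: [27, 23, 2] -> [27] and [23, 2]
    Split: [23, 2] -> [23] and [2]
    Merge: [23] + [2] -> [2, 23]
  Merge: [27] + [2, 23] -> [2, 23, 27]
Merge: [13, 14, 18] + [2, 23, 27] -> [2, 13, 14, 18, 23, 27]

Final sorted array: [2, 13, 14, 18, 23, 27]

The merge sort proceeds by recursively splitting the array and merging sorted halves.
After all merges, the sorted array is [2, 13, 14, 18, 23, 27].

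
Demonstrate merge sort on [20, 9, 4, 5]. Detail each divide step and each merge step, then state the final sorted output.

Merge sort trace:

Split: [20, 9, 4, 5] -> [20, 9] and [4, 5]
  Split: [20, 9] -> [20] and [9]
  Merge: [20] + [9] -> [9, 20]
  Split: [4, 5] -> [4] and [5]
  Merge: [4] + [5] -> [4, 5]
Merge: [9, 20] + [4, 5] -> [4, 5, 9, 20]

Final sorted array: [4, 5, 9, 20]

The merge sort proceeds by recursively splitting the array and merging sorted halves.
After all merges, the sorted array is [4, 5, 9, 20].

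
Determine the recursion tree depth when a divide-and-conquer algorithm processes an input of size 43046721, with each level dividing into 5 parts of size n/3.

For divide and conquer with division factor 3:

Problem sizes at each level:
Level 0: 43046721
Level 1: 14348907
Level 2: 4782969
Level 3: 1594323
Level 4: 531441
Level 5: 177147
Level 6: 59049
Level 7: 19683
Level 8: 6561
Level 9: 2187
Level 10: 729
Level 11: 243
Level 12: 81
Level 13: 27
Level 14: 9
Level 15: 3
Level 16: 1

The root is level 0 and the size-1 base case is level 16 (the tree spans levels 0 through 16, i.e. 17 levels counting the root), so the depth is the number of divisions: log_3(43046721) = 16

The recursion tree depth is log_3(43046721) = 16. At each level, the problem size is divided by 3, so it takes 16 divisions to reduce to a base case of size 1. The algorithm makes 5 recursive calls at each level.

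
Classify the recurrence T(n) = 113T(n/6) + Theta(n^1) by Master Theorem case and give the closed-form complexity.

Master Theorem for T(n) = 113T(n/6) + O(n^1):

a = 113, b = 6, c = 1
log_b(a) = log_6(113) = 2.6384

Case 1: c = 1 < log_6(113) = 2.6384
T(n) = O(n^(log_6 113))

For T(n) = 113T(n/6) + O(n^1): log_6(113) = 2.6384. This is Case 1 of the Master Theorem (c < log_b(a), work dominated by leaves), giving O(n^(log_6 113)).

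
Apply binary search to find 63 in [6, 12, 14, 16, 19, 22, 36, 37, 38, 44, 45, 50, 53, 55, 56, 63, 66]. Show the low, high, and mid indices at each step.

Binary search for 63 in [6, 12, 14, 16, 19, 22, 36, 37, 38, 44, 45, 50, 53, 55, 56, 63, 66]:

lo=0, hi=16, mid=8, arr[mid]=38 -> 38 < 63, search right half
lo=9, hi=16, mid=12, arr[mid]=53 -> 53 < 63, search right half
lo=13, hi=16, mid=14, arr[mid]=56 -> 56 < 63, search right half
lo=15, hi=16, mid=15, arr[mid]=63 -> Found target at index 15!

Binary search finds 63 at index 15 after 4 comparisons. The search repeatedly halves the search space by comparing with the middle element.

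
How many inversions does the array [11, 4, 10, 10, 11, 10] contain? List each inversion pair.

Finding inversions in [11, 4, 10, 10, 11, 10]:

(0, 1): arr[0]=11 > arr[1]=4
(0, 2): arr[0]=11 > arr[2]=10
(0, 3): arr[0]=11 > arr[3]=10
(0, 5): arr[0]=11 > arr[5]=10
(4, 5): arr[4]=11 > arr[5]=10

Total inversions: 5

The array has 5 inversion(s): (0,1), (0,2), (0,3), (0,5), (4,5). Each pair (i,j) satisfies i < j and arr[i] > arr[j].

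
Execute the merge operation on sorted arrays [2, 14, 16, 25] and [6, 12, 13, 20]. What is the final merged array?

Merging process:

Compare 2 vs 6: take 2 from left. Merged: [2]
Compare 14 vs 6: take 6 from right. Merged: [2, 6]
Compare 14 vs 12: take 12 from right. Merged: [2, 6, 12]
Compare 14 vs 13: take 13 from right. Merged: [2, 6, 12, 13]
Compare 14 vs 20: take 14 from left. Merged: [2, 6, 12, 13, 14]
Compare 16 vs 20: take 16 from left. Merged: [2, 6, 12, 13, 14, 16]
Compare 25 vs 20: take 20 from right. Merged: [2, 6, 12, 13, 14, 16, 20]
Append remaining from left: [25]. Merged: [2, 6, 12, 13, 14, 16, 20, 25]

Final merged array: [2, 6, 12, 13, 14, 16, 20, 25]
Total comparisons: 7

The merged array is [2, 6, 12, 13, 14, 16, 20, 25], requiring 7 comparisons. The merge step runs in O(n) time where n is the total number of elements.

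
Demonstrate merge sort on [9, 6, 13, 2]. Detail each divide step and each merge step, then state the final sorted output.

Merge sort trace:

Split: [9, 6, 13, 2] -> [9, 6] and [13, 2]
  Split: [9, 6] -> [9] and [6]
  Merge: [9] + [6] -> [6, 9]
  Split: [13, 2] -> [13] and [2]
  Merge: [13] + [2] -> [2, 13]
Merge: [6, 9] + [2, 13] -> [2, 6, 9, 13]

Final sorted array: [2, 6, 9, 13]

The merge sort proceeds by recursively splitting the array and merging sorted halves.
After all merges, the sorted array is [2, 6, 9, 13].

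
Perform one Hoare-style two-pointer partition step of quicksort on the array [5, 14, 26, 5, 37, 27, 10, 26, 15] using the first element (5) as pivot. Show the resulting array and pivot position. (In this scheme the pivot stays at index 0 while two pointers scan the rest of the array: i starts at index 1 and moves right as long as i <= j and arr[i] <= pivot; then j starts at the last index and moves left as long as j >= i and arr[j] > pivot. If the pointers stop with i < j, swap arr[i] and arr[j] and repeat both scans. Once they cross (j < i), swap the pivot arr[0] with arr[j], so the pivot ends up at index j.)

Hoare-style two-pointer partition with pivot = 5:

Initial array: [5, 14, 26, 5, 37, 27, 10, 26, 15]

Pointers start at i = 1, j = 8.
i stops at index 1 (arr[1]=14 > 5), j stops at index 3 (arr[3]=5 <= 5): swap arr[1] and arr[3], array becomes [5, 5, 26, 14, 37, 27, 10, 26, 15]
i ends at 2, j ends at 1: the pointers have crossed (j < i), so scanning stops.

Swap pivot arr[0] with arr[1] to place pivot at position 1: [5, 5, 26, 14, 37, 27, 10, 26, 15]
Pivot position: 1

After partitioning with pivot 5, the array becomes [5, 5, 26, 14, 37, 27, 10, 26, 15]. The pivot is placed at index 1. All elements to the left of the pivot are <= 5, and all elements to the right are > 5.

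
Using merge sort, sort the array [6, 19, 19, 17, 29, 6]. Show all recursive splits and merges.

Merge sort trace:

Split: [6, 19, 19, 17, 29, 6] -> [6, 19, 19] and [17, 29, 6]
  Split: [6, 19, 19] -> [6] and [19, 19]
    Split: [19, 19] -> [19] and [19]
    Merge: [19] + [19] -> [19, 19]
  Merge: [6] + [19, 19] -> [6, 19, 19]
  Split: [17, 29, 6] -> [17] and [29, 6]
    Split: [29, 6] -> [29] and [6]
    Merge: [29] + [6] -> [6, 29]
  Merge: [17] + [6, 29] -> [6, 17, 29]
Merge: [6, 19, 19] + [6, 17, 29] -> [6, 6, 17, 19, 19, 29]

Final sorted array: [6, 6, 17, 19, 19, 29]

The merge sort proceeds by recursively splitting the array and merging sorted halves.
After all merges, the sorted array is [6, 6, 17, 19, 19, 29].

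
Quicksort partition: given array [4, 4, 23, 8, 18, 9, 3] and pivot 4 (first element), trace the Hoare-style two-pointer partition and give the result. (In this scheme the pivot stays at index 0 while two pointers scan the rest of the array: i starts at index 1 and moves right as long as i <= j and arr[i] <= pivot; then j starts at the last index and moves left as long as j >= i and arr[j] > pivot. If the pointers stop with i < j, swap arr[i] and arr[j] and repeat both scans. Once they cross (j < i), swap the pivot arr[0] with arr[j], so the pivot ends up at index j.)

Hoare-style two-pointer partition with pivot = 4:

Initial array: [4, 4, 23, 8, 18, 9, 3]

Pointers start at i = 1, j = 6.
i stops at index 2 (arr[2]=23 > 4), j stops at index 6 (arr[6]=3 <= 4): swap arr[2] and arr[6], array becomes [4, 4, 3, 8, 18, 9, 23]
i ends at 3, j ends at 2: the pointers have crossed (j < i), so scanning stops.

Swap pivot arr[0] with arr[2] to place pivot at position 2: [3, 4, 4, 8, 18, 9, 23]
Pivot position: 2

After partitioning with pivot 4, the array becomes [3, 4, 4, 8, 18, 9, 23]. The pivot is placed at index 2. All elements to the left of the pivot are <= 4, and all elements to the right are > 4.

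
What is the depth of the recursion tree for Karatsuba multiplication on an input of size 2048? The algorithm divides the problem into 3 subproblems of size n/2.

For divide and conquer with division factor 2:

Problem sizes at each level:
Level 0: 2048
Level 1: 1024
Level 2: 512
Level 3: 256
Level 4: 128
Level 5: 64
Level 6: 32
Level 7: 16
Level 8: 8
Level 9: 4
Level 10: 2
Level 11: 1

The root is level 0 and the size-1 base case is level 11 (the tree spans levels 0 through 11, i.e. 12 levels counting the root), so the depth is the number of divisions: log_2(2048) = 11

The recursion tree depth is log_2(2048) = 11. At each level, the problem size is divided by 2, so it takes 11 divisions to reduce to a base case of size 1. The algorithm makes 3 recursive calls at each level.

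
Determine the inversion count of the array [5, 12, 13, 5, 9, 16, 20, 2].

Finding inversions in [5, 12, 13, 5, 9, 16, 20, 2]:

(0, 7): arr[0]=5 > arr[7]=2
(1, 3): arr[1]=12 > arr[3]=5
(1, 4): arr[1]=12 > arr[4]=9
(1, 7): arr[1]=12 > arr[7]=2
(2, 3): arr[2]=13 > arr[3]=5
(2, 4): arr[2]=13 > arr[4]=9
(2, 7): arr[2]=13 > arr[7]=2
(3, 7): arr[3]=5 > arr[7]=2
(4, 7): arr[4]=9 > arr[7]=2
(5, 7): arr[5]=16 > arr[7]=2
(6, 7): arr[6]=20 > arr[7]=2

Total inversions: 11

The array has 11 inversion(s): (0,7), (1,3), (1,4), (1,7), (2,3), (2,4), (2,7), (3,7), (4,7), (5,7), (6,7). Each pair (i,j) satisfies i < j and arr[i] > arr[j].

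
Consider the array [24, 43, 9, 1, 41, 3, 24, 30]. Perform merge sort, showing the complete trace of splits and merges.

Merge sort trace:

Split: [24, 43, 9, 1, 41, 3, 24, 30] -> [24, 43, 9, 1] and [41, 3, 24, 30]
  Split: [24, 43, 9, 1] -> [24, 43] and [9, 1]
    Split: [24, 43] -> [24] and [43]
    Merge: [24] + [43] -> [24, 43]
    Split: [9, 1] -> [9] and [1]
    Merge: [9] + [1] -> [1, 9]
  Merge: [24, 43] + [1, 9] -> [1, 9, 24, 43]
  Split: [41, 3, 24, 30] -> [41, 3] and [24, 30]
    Split: [41, 3] -> [41] and [3]
    Merge: [41] + [3] -> [3, 41]
    Split: [24, 30] -> [24] and [30]
    Merge: [24] + [30] -> [24, 30]
  Merge: [3, 41] + [24, 30] -> [3, 24, 30, 41]
Merge: [1, 9, 24, 43] + [3, 24, 30, 41] -> [1, 3, 9, 24, 24, 30, 41, 43]

Final sorted array: [1, 3, 9, 24, 24, 30, 41, 43]

The merge sort proceeds by recursively splitting the array and merging sorted halves.
After all merges, the sorted array is [1, 3, 9, 24, 24, 30, 41, 43].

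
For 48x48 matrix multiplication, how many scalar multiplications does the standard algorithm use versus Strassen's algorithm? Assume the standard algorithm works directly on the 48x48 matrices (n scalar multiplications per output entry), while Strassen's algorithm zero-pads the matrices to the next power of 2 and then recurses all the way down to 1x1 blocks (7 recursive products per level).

Matrix multiplication for 48x48 matrices:

Strassen's algorithm requires power-of-2 dimensions. Pad 48x48 to 64x64 (next power of 2).

Standard algorithm: 48^3 = 110592 multiplications
Strassen's algorithm: 7^(log2(64)) = 7^6 = 117649 multiplications
Difference: 110592 - 117649 = -7057 (Strassen uses MORE here due to padding overhead — for small or just-over-power-of-2 n, padding can outweigh the per-level savings)

Standard: 110592 multiplications (48^3). Strassen: 117649 multiplications (7^6, after padding to 64x64). Strassen reduces 8 recursive multiplications to 7 at each level.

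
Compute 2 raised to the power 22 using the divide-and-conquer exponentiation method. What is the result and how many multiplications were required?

Computing 2^22 by squaring (build up from 2^1; each line after the first costs one multiplication):

2^1 = 2
2^2 = (2^1)^2 = 2^2 = 4
2^4 = (2^2)^2 = 4^2 = 16
2^5 = 2 * 2^4 = 2 * 16 = 32
2^10 = (2^5)^2 = 32^2 = 1024
2^11 = 2 * 2^10 = 2 * 1024 = 2048
2^22 = (2^11)^2 = 2048^2 = 4194304

Result: 4194304
Multiplications needed: 6 (6 lines after 2^1)

2^22 = 4194304. Using exponentiation by squaring, this requires 6 multiplications. The key idea: if the exponent is even, square the half-power; if odd, multiply by the base once.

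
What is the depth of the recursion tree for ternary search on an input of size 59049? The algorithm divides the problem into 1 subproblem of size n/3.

For divide and conquer with division factor 3:

Problem sizes at each level:
Level 0: 59049
Level 1: 19683
Level 2: 6561
Level 3: 2187
Level 4: 729
Level 5: 243
Level 6: 81
Level 7: 27
Level 8: 9
Level 9: 3
Level 10: 1

The root is level 0 and the size-1 base case is level 10 (the tree spans levels 0 through 10, i.e. 11 levels counting the root), so the depth is the number of divisions: log_3(59049) = 10

The recursion tree depth is log_3(59049) = 10. At each level, the problem size is divided by 3, so it takes 10 divisions to reduce to a base case of size 1. The algorithm makes 1 recursive call at each level.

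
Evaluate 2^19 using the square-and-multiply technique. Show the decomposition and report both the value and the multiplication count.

Computing 2^19 by squaring (build up from 2^1; each line after the first costs one multiplication):

2^1 = 2
2^2 = (2^1)^2 = 2^2 = 4
2^4 = (2^2)^2 = 4^2 = 16
2^8 = (2^4)^2 = 16^2 = 256
2^9 = 2 * 2^8 = 2 * 256 = 512
2^18 = (2^9)^2 = 512^2 = 262144
2^19 = 2 * 2^18 = 2 * 262144 = 524288

Result: 524288
Multiplications needed: 6 (6 lines after 2^1)

2^19 = 524288. Using exponentiation by squaring, this requires 6 multiplications. The key idea: if the exponent is even, square the half-power; if odd, multiply by the base once.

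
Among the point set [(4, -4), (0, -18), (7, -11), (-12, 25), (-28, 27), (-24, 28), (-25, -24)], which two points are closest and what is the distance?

Computing all pairwise distances among 7 points:

d((4, -4), (0, -18)) = 14.5602
d((4, -4), (7, -11)) = 7.6158
d((4, -4), (-12, 25)) = 33.121
d((4, -4), (-28, 27)) = 44.5533
d((4, -4), (-24, 28)) = 42.5206
d((4, -4), (-25, -24)) = 35.2278
d((0, -18), (7, -11)) = 9.8995
d((0, -18), (-12, 25)) = 44.643
d((0, -18), (-28, 27)) = 53.0
d((0, -18), (-24, 28)) = 51.8845
d((0, -18), (-25, -24)) = 25.7099
d((7, -11), (-12, 25)) = 40.7063
d((7, -11), (-28, 27)) = 51.6624
d((7, -11), (-24, 28)) = 49.8197
d((7, -11), (-25, -24)) = 34.5398
d((-12, 25), (-28, 27)) = 16.1245
d((-12, 25), (-24, 28)) = 12.3693
d((-12, 25), (-25, -24)) = 50.6952
d((-28, 27), (-24, 28)) = 4.1231 <-- minimum
d((-28, 27), (-25, -24)) = 51.0882
d((-24, 28), (-25, -24)) = 52.0096

Closest pair: (-28, 27) and (-24, 28) with distance 4.1231

The closest pair is (-28, 27) and (-24, 28) with Euclidean distance 4.1231. For 7 points, brute-force pairwise comparison is shown above. For large n, the divide-and-conquer algorithm (sort by x, recurse on halves, check the dividing strip) achieves O(n log n).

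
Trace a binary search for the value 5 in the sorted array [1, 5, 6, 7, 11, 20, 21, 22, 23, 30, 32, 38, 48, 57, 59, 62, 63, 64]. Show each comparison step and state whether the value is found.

Binary search for 5 in [1, 5, 6, 7, 11, 20, 21, 22, 23, 30, 32, 38, 48, 57, 59, 62, 63, 64]:

lo=0, hi=17, mid=8, arr[mid]=23 -> 23 > 5, search left half
lo=0, hi=7, mid=3, arr[mid]=7 -> 7 > 5, search left half
lo=0, hi=2, mid=1, arr[mid]=5 -> Found target at index 1!

Binary search finds 5 at index 1 after 3 comparisons. The search repeatedly halves the search space by comparing with the middle element.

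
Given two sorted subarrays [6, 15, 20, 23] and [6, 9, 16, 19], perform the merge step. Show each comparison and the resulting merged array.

Merging process:

Compare 6 vs 6: take 6 from left. Merged: [6]
Compare 15 vs 6: take 6 from right. Merged: [6, 6]
Compare 15 vs 9: take 9 from right. Merged: [6, 6, 9]
Compare 15 vs 16: take 15 from left. Merged: [6, 6, 9, 15]
Compare 20 vs 16: take 16 from right. Merged: [6, 6, 9, 15, 16]
Compare 20 vs 19: take 19 from right. Merged: [6, 6, 9, 15, 16, 19]
Append remaining from left: [20, 23]. Merged: [6, 6, 9, 15, 16, 19, 20, 23]

Final merged array: [6, 6, 9, 15, 16, 19, 20, 23]
Total comparisons: 6

The merged array is [6, 6, 9, 15, 16, 19, 20, 23], requiring 6 comparisons. The merge step runs in O(n) time where n is the total number of elements.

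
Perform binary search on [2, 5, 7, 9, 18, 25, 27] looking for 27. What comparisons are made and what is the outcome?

Binary search for 27 in [2, 5, 7, 9, 18, 25, 27]:

lo=0, hi=6, mid=3, arr[mid]=9 -> 9 < 27, search right half
lo=4, hi=6, mid=5, arr[mid]=25 -> 25 < 27, search right half
lo=6, hi=6, mid=6, arr[mid]=27 -> Found target at index 6!

Binary search finds 27 at index 6 after 3 comparisons. The search repeatedly halves the search space by comparing with the middle element.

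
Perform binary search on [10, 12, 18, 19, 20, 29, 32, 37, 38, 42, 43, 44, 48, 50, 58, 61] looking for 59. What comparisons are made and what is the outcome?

Binary search for 59 in [10, 12, 18, 19, 20, 29, 32, 37, 38, 42, 43, 44, 48, 50, 58, 61]:

lo=0, hi=15, mid=7, arr[mid]=37 -> 37 < 59, search right half
lo=8, hi=15, mid=11, arr[mid]=44 -> 44 < 59, search right half
lo=12, hi=15, mid=13, arr[mid]=50 -> 50 < 59, search right half
lo=14, hi=15, mid=14, arr[mid]=58 -> 58 < 59, search right half
lo=15, hi=15, mid=15, arr[mid]=61 -> 61 > 59, search left half
lo=15 > hi=14, target 59 not found

Binary search determines that 59 is not in the array after 5 comparisons. The search space was exhausted without finding the target.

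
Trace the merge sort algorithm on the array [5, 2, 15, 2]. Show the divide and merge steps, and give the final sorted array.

Merge sort trace:

Split: [5, 2, 15, 2] -> [5, 2] and [15, 2]
  Split: [5, 2] -> [5] and [2]
  Merge: [5] + [2] -> [2, 5]
  Split: [15, 2] -> [15] and [2]
  Merge: [15] + [2] -> [2, 15]
Merge: [2, 5] + [2, 15] -> [2, 2, 5, 15]

Final sorted array: [2, 2, 5, 15]

The merge sort proceeds by recursively splitting the array and merging sorted halves.
After all merges, the sorted array is [2, 2, 5, 15].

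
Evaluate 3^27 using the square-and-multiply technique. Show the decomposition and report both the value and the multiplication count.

Computing 3^27 by squaring (build up from 3^1; each line after the first costs one multiplication):

3^1 = 3
3^2 = (3^1)^2 = 3^2 = 9
3^3 = 3 * 3^2 = 3 * 9 = 27
3^6 = (3^3)^2 = 27^2 = 729
3^12 = (3^6)^2 = 729^2 = 531441
3^13 = 3 * 3^12 = 3 * 531441 = 1594323
3^26 = (3^13)^2 = 1594323^2 = 2541865828329
3^27 = 3 * 3^26 = 3 * 2541865828329 = 7625597484987

Result: 7625597484987
Multiplications needed: 7 (7 lines after 3^1)

3^27 = 7625597484987. Using exponentiation by squaring, this requires 7 multiplications. The key idea: if the exponent is even, square the half-power; if odd, multiply by the base once.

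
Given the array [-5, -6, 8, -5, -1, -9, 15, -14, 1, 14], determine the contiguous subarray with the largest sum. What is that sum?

Using Kadane's algorithm on [-5, -6, 8, -5, -1, -9, 15, -14, 1, 14]:

Scanning through the array:
Position 1 (value -6): max_ending_here = -6, max_so_far = -5
Position 2 (value 8): max_ending_here = 8, max_so_far = 8
Position 3 (value -5): max_ending_here = 3, max_so_far = 8
Position 4 (value -1): max_ending_here = 2, max_so_far = 8
Position 5 (value -9): max_ending_here = -7, max_so_far = 8
Position 6 (value 15): max_ending_here = 15, max_so_far = 15
Position 7 (value -14): max_ending_here = 1, max_so_far = 15
Position 8 (value 1): max_ending_here = 2, max_so_far = 15
Position 9 (value 14): max_ending_here = 16, max_so_far = 16

Maximum subarray: [15, -14, 1, 14]
Maximum sum: 16

The maximum subarray is [15, -14, 1, 14] with sum 16. This subarray runs from index 6 to index 9.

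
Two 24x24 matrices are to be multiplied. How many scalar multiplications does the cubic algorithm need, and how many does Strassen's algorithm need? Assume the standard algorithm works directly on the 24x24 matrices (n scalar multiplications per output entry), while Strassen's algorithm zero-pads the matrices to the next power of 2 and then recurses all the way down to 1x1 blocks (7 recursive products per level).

Matrix multiplication for 24x24 matrices:

Strassen's algorithm requires power-of-2 dimensions. Pad 24x24 to 32x32 (next power of 2).

Standard algorithm: 24^3 = 13824 multiplications
Strassen's algorithm: 7^(log2(32)) = 7^5 = 16807 multiplications
Difference: 13824 - 16807 = -2983 (Strassen uses MORE here due to padding overhead — for small or just-over-power-of-2 n, padding can outweigh the per-level savings)

Standard: 13824 multiplications (24^3). Strassen: 16807 multiplications (7^5, after padding to 32x32). Strassen reduces 8 recursive multiplications to 7 at each level.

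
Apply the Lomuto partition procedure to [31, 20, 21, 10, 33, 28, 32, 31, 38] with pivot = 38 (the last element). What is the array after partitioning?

Lomuto partition with pivot = 38:

Initial array: [31, 20, 21, 10, 33, 28, 32, 31, 38]

arr[0]=31 <= 38: swap with position 0, array becomes [31, 20, 21, 10, 33, 28, 32, 31, 38]
arr[1]=20 <= 38: swap with position 1, array becomes [31, 20, 21, 10, 33, 28, 32, 31, 38]
arr[2]=21 <= 38: swap with position 2, array becomes [31, 20, 21, 10, 33, 28, 32, 31, 38]
arr[3]=10 <= 38: swap with position 3, array becomes [31, 20, 21, 10, 33, 28, 32, 31, 38]
arr[4]=33 <= 38: swap with position 4, array becomes [31, 20, 21, 10, 33, 28, 32, 31, 38]
arr[5]=28 <= 38: swap with position 5, array becomes [31, 20, 21, 10, 33, 28, 32, 31, 38]
arr[6]=32 <= 38: swap with position 6, array becomes [31, 20, 21, 10, 33, 28, 32, 31, 38]
arr[7]=31 <= 38: swap with position 7, array becomes [31, 20, 21, 10, 33, 28, 32, 31, 38]

Place pivot at position 8: [31, 20, 21, 10, 33, 28, 32, 31, 38]
Pivot position: 8

After partitioning with pivot 38, the array becomes [31, 20, 21, 10, 33, 28, 32, 31, 38]. The pivot is placed at index 8. All elements to the left of the pivot are <= 38, and all elements to the right are > 38.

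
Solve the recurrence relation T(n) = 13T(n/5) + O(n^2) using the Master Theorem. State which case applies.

Master Theorem for T(n) = 13T(n/5) + O(n^2):

a = 13, b = 5, c = 2
log_b(a) = log_5(13) = 1.5937

Case 3: c = 2 > log_5(13) = 1.5937
T(n) = O(n^2) = O(n^2)

For T(n) = 13T(n/5) + O(n^2): log_5(13) = 1.5937. This is Case 3 of the Master Theorem (c > log_b(a), work dominated by root), giving O(n^2).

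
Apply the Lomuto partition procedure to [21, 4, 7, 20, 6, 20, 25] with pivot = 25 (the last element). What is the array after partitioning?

Lomuto partition with pivot = 25:

Initial array: [21, 4, 7, 20, 6, 20, 25]

arr[0]=21 <= 25: swap with position 0, array becomes [21, 4, 7, 20, 6, 20, 25]
arr[1]=4 <= 25: swap with position 1, array becomes [21, 4, 7, 20, 6, 20, 25]
arr[2]=7 <= 25: swap with position 2, array becomes [21, 4, 7, 20, 6, 20, 25]
arr[3]=20 <= 25: swap with position 3, array becomes [21, 4, 7, 20, 6, 20, 25]
arr[4]=6 <= 25: swap with position 4, array becomes [21, 4, 7, 20, 6, 20, 25]
arr[5]=20 <= 25: swap with position 5, array becomes [21, 4, 7, 20, 6, 20, 25]

Place pivot at position 6: [21, 4, 7, 20, 6, 20, 25]
Pivot position: 6

After partitioning with pivot 25, the array becomes [21, 4, 7, 20, 6, 20, 25]. The pivot is placed at index 6. All elements to the left of the pivot are <= 25, and all elements to the right are > 25.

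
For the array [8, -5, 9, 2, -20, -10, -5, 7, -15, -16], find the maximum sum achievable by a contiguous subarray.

Using Kadane's algorithm on [8, -5, 9, 2, -20, -10, -5, 7, -15, -16]:

Scanning through the array:
Position 1 (value -5): max_ending_here = 3, max_so_far = 8
Position 2 (value 9): max_ending_here = 12, max_so_far = 12
Position 3 (value 2): max_ending_here = 14, max_so_far = 14
Position 4 (value -20): max_ending_here = -6, max_so_far = 14
Position 5 (value -10): max_ending_here = -10, max_so_far = 14
Position 6 (value -5): max_ending_here = -5, max_so_far = 14
Position 7 (value 7): max_ending_here = 7, max_so_far = 14
Position 8 (value -15): max_ending_here = -8, max_so_far = 14
Position 9 (value -16): max_ending_here = -16, max_so_far = 14

Maximum subarray: [8, -5, 9, 2]
Maximum sum: 14

The maximum subarray is [8, -5, 9, 2] with sum 14. This subarray runs from index 0 to index 3.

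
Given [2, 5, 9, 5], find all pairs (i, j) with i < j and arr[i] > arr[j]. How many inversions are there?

Finding inversions in [2, 5, 9, 5]:

(2, 3): arr[2]=9 > arr[3]=5

Total inversions: 1

The array has 1 inversion(s): (2,3). Each pair (i,j) satisfies i < j and arr[i] > arr[j].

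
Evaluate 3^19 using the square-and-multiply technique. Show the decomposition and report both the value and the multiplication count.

Computing 3^19 by squaring (build up from 3^1; each line after the first costs one multiplication):

3^1 = 3
3^2 = (3^1)^2 = 3^2 = 9
3^4 = (3^2)^2 = 9^2 = 81
3^8 = (3^4)^2 = 81^2 = 6561
3^9 = 3 * 3^8 = 3 * 6561 = 19683
3^18 = (3^9)^2 = 19683^2 = 387420489
3^19 = 3 * 3^18 = 3 * 387420489 = 1162261467

Result: 1162261467
Multiplications needed: 6 (6 lines after 3^1)

3^19 = 1162261467. Using exponentiation by squaring, this requires 6 multiplications. The key idea: if the exponent is even, square the half-power; if odd, multiply by the base once.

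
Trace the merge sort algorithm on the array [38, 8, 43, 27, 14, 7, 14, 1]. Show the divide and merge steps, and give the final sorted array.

Merge sort trace:

Split: [38, 8, 43, 27, 14, 7, 14, 1] -> [38, 8, 43, 27] and [14, 7, 14, 1]
  Split: [38, 8, 43, 27] -> [38, 8] and [43, 27]
    Split: [38, 8] -> [38] and [8]
    Merge: [38] + [8] -> [8, 38]
    Split: [43, 27] -> [43] and [27]
    Merge: [43] + [27] -> [27, 43]
  Merge: [8, 38] + [27, 43] -> [8, 27, 38, 43]
  Split: [14, 7, 14, 1] -> [14, 7] and [14, 1]
    Split: [14, 7] -> [14] and [7]
    Merge: [14] + [7] -> [7, 14]
    Split: [14, 1] -> [14] and [1]
    Merge: [14] + [1] -> [1, 14]
  Merge: [7, 14] + [1, 14] -> [1, 7, 14, 14]
Merge: [8, 27, 38, 43] + [1, 7, 14, 14] -> [1, 7, 8, 14, 14, 27, 38, 43]

Final sorted array: [1, 7, 8, 14, 14, 27, 38, 43]

The merge sort proceeds by recursively splitting the array and merging sorted halves.
After all merges, the sorted array is [1, 7, 8, 14, 14, 27, 38, 43].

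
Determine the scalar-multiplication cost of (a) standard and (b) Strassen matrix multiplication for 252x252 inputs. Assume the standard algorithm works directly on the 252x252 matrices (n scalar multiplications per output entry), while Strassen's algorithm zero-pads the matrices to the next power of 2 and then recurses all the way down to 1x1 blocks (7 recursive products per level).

Matrix multiplication for 252x252 matrices:

Strassen's algorithm requires power-of-2 dimensions. Pad 252x252 to 256x256 (next power of 2).

Standard algorithm: 252^3 = 16003008 multiplications
Strassen's algorithm: 7^(log2(256)) = 7^8 = 5764801 multiplications
Savings: 16003008 - 5764801 = 10238207 multiplications

Standard: 16003008 multiplications (252^3). Strassen: 5764801 multiplications (7^8, after padding to 256x256). Strassen reduces 8 recursive multiplications to 7 at each level.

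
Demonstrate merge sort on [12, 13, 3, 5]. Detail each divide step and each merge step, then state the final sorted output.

Merge sort trace:

Split: [12, 13, 3, 5] -> [12, 13] and [3, 5]
  Split: [12, 13] -> [12] and [13]
  Merge: [12] + [13] -> [12, 13]
  Split: [3, 5] -> [3] and [5]
  Merge: [3] + [5] -> [3, 5]
Merge: [12, 13] + [3, 5] -> [3, 5, 12, 13]

Final sorted array: [3, 5, 12, 13]

The merge sort proceeds by recursively splitting the array and merging sorted halves.
After all merges, the sorted array is [3, 5, 12, 13].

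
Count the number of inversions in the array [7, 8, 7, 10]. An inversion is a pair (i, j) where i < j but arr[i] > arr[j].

Finding inversions in [7, 8, 7, 10]:

(1, 2): arr[1]=8 > arr[2]=7

Total inversions: 1

The array has 1 inversion(s): (1,2). Each pair (i,j) satisfies i < j and arr[i] > arr[j].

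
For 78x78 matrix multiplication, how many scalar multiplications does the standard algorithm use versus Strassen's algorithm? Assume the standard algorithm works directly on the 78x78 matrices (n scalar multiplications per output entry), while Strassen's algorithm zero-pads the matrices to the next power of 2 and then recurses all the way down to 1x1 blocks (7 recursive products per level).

Matrix multiplication for 78x78 matrices:

Strassen's algorithm requires power-of-2 dimensions. Pad 78x78 to 128x128 (next power of 2).

Standard algorithm: 78^3 = 474552 multiplications
Strassen's algorithm: 7^(log2(128)) = 7^7 = 823543 multiplications
Difference: 474552 - 823543 = -348991 (Strassen uses MORE here due to padding overhead — for small or just-over-power-of-2 n, padding can outweigh the per-level savings)

Standard: 474552 multiplications (78^3). Strassen: 823543 multiplications (7^7, after padding to 128x128). Strassen reduces 8 recursive multiplications to 7 at each level.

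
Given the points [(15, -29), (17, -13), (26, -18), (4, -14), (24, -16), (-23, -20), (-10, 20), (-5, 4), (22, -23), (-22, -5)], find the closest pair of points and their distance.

Computing all pairwise distances among 10 points:

d((15, -29), (17, -13)) = 16.1245
d((15, -29), (26, -18)) = 15.5563
d((15, -29), (4, -14)) = 18.6011
d((15, -29), (24, -16)) = 15.8114
d((15, -29), (-23, -20)) = 39.0512
d((15, -29), (-10, 20)) = 55.0091
d((15, -29), (-5, 4)) = 38.5876
d((15, -29), (22, -23)) = 9.2195
d((15, -29), (-22, -5)) = 44.1022
d((17, -13), (26, -18)) = 10.2956
d((17, -13), (4, -14)) = 13.0384
d((17, -13), (24, -16)) = 7.6158
d((17, -13), (-23, -20)) = 40.6079
d((17, -13), (-10, 20)) = 42.638
d((17, -13), (-5, 4)) = 27.8029
d((17, -13), (22, -23)) = 11.1803
d((17, -13), (-22, -5)) = 39.8121
d((26, -18), (4, -14)) = 22.3607
d((26, -18), (24, -16)) = 2.8284 <-- minimum
d((26, -18), (-23, -20)) = 49.0408
d((26, -18), (-10, 20)) = 52.345
d((26, -18), (-5, 4)) = 38.0132
d((26, -18), (22, -23)) = 6.4031
d((26, -18), (-22, -5)) = 49.7293
d((4, -14), (24, -16)) = 20.0998
d((4, -14), (-23, -20)) = 27.6586
d((4, -14), (-10, 20)) = 36.7696
d((4, -14), (-5, 4)) = 20.1246
d((4, -14), (22, -23)) = 20.1246
d((4, -14), (-22, -5)) = 27.5136
d((24, -16), (-23, -20)) = 47.1699
d((24, -16), (-10, 20)) = 49.5177
d((24, -16), (-5, 4)) = 35.2278
d((24, -16), (22, -23)) = 7.2801
d((24, -16), (-22, -5)) = 47.2969
d((-23, -20), (-10, 20)) = 42.0595
d((-23, -20), (-5, 4)) = 30.0
d((-23, -20), (22, -23)) = 45.0999
d((-23, -20), (-22, -5)) = 15.0333
d((-10, 20), (-5, 4)) = 16.7631
d((-10, 20), (22, -23)) = 53.6004
d((-10, 20), (-22, -5)) = 27.7308
d((-5, 4), (22, -23)) = 38.1838
d((-5, 4), (-22, -5)) = 19.2354
d((22, -23), (-22, -5)) = 47.5395

Closest pair: (26, -18) and (24, -16) with distance 2.8284

The closest pair is (26, -18) and (24, -16) with Euclidean distance 2.8284. For 10 points, brute-force pairwise comparison is shown above. For large n, the divide-and-conquer algorithm (sort by x, recurse on halves, check the dividing strip) achieves O(n log n).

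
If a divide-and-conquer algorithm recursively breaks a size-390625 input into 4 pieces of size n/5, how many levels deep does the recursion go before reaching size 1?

For divide and conquer with division factor 5:

Problem sizes at each level:
Level 0: 390625
Level 1: 78125
Level 2: 15625
Level 3: 3125
Level 4: 625
Level 5: 125
Level 6: 25
Level 7: 5
Level 8: 1

The root is level 0 and the size-1 base case is level 8 (the tree spans levels 0 through 8, i.e. 9 levels counting the root), so the depth is the number of divisions: log_5(390625) = 8

The recursion tree depth is log_5(390625) = 8. At each level, the problem size is divided by 5, so it takes 8 divisions to reduce to a base case of size 1. The algorithm makes 4 recursive calls at each level.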